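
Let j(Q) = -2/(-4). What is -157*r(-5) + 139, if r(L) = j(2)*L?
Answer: 1063/2 ≈ 531.50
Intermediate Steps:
j(Q) = ½ (j(Q) = -2*(-¼) = ½)
r(L) = L/2
-157*r(-5) + 139 = -157*(-5)/2 + 139 = -157*(-5/2) + 139 = 785/2 + 139 = 1063/2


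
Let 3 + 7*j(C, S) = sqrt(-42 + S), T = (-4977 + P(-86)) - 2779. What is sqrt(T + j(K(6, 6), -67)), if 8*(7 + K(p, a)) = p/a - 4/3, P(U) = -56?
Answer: sqrt(-382809 + 7*I*sqrt(109))/7 ≈ 0.0084371 + 88.388*I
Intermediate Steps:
K(p, a) = -43/6 + p/(8*a) (K(p, a) = -7 + (p/a - 4/3)/8 = -7 + (-4/3 + p/a)/8 = -7 + (-1/6 + p/(8*a)) = -43/6 + p/(8*a))
T = -7812 (T = (-4977 - 56) - 2779 = -5033 - 2779 = -7812)
j(C, S) = -3/7 + sqrt(-42 + S)/7
sqrt(T + j(K(6, 6), -67)) = sqrt(-7812 + (-3/7 + sqrt(-42 - 67)/7)) = sqrt(-7812 + (-3/7 + sqrt(-109)/7)) = sqrt(-7812 + (-3/7 + (I*sqrt(109))/7)) = sqrt(-7812 + (-3/7 + I*sqrt(109)/7)) = sqrt(-54687/7 + I*sqrt(109)/7)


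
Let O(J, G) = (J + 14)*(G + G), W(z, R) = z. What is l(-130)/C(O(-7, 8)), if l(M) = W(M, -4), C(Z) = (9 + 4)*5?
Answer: -2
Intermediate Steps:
O(J, G) = 2*G*(14 + J) (O(J, G) = (14 + J)*(2*G) = 2*G*(14 + J))
C(Z) = 65 (C(Z) = 13*5 = 65)
l(M) = M
l(-130)/C(O(-7, 8)) = -130/65 = -130*1/65 = -2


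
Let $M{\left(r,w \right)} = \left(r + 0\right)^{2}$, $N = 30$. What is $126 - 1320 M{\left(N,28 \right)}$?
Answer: $-1187874$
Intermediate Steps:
$M{\left(r,w \right)} = r^{2}$
$126 - 1320 M{\left(N,28 \right)} = 126 - 1320 \cdot 30^{2} = 126 - 1188000 = -1187874$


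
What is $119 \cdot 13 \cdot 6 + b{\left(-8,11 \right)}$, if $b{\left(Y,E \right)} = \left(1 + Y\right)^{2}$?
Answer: $9331$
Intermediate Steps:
$119 \cdot 13 \cdot 6 + b{\left(-8,11 \right)} = 119 \cdot 13 \cdot 6 + \left(1 - 8\right)^{2} = 119 \cdot 78 + \left(-7\right)^{2} = 9282 + 49 = 9331$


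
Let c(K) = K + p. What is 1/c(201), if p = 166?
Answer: 1/367 ≈ 0.0027248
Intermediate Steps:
c(K) = 166 + K (c(K) = K + 166 = 166 + K)
1/c(201) = 1/(166 + 201) = 1/367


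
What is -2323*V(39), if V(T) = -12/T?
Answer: 9292/13 ≈ 714.77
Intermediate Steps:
-2323*V(39) = -2323*(-12/39) = -2323*(-12*1/39) = -2323*(-4)/13 = -1*(-9292/13) = 9292/13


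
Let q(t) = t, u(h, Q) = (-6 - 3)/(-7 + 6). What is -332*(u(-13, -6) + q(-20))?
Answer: 3652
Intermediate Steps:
u(h, Q) = 9 (u(h, Q) = -9/(-1) = -9*(-1) = 9)
-332*(u(-13, -6) + q(-20)) = -332*(9 - 20) = -332*(-11) = 3652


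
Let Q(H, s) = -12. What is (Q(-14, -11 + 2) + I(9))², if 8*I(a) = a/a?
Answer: 9025/64 ≈ 141.02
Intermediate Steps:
I(a) = ⅛ (I(a) = (a/a)/8 = (⅛)*1 = ⅛)
(Q(-14, -11 + 2) + I(9))² = (-12 + ⅛)² = (-95/8)² = 9025/64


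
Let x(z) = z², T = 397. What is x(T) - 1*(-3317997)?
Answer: 3475606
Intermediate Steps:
x(T) - 1*(-3317997) = 397² - 1*(-3317997) = 157609 + 3317997 = 3475606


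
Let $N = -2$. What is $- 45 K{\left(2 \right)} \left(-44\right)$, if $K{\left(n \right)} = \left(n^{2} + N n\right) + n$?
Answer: $3960$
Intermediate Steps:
$K{\left(n \right)} = n^{2} - n$ ($K{\left(n \right)} = \left(n^{2} - 2 n\right) + n = n^{2} - n$)
$- 45 K{\left(2 \right)} \left(-44\right) = - 45 \cdot 2 \left(-1 + 2\right) \left(-44\right) = - 45 \cdot 2 \cdot 1 \left(-44\right) = \left(-45\right) 2 \left(-44\right) = \left(-90\right) \left(-44\right) = 3960$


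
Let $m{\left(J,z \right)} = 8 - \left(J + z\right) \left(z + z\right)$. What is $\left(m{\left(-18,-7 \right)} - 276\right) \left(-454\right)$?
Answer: $280572$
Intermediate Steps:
$m{\left(J,z \right)} = 8 - 2 z \left(J + z\right)$ ($m{\left(J,z \right)} = 8 - \left(J + z\right) 2 z = 8 - 2 z \left(J + z\right)$)
$\left(m{\left(-18,-7 \right)} - 276\right) \left(-454\right) = \left(\left(8 - 2 \left(-7\right)^{2} - \left(-36\right) \left(-7\right)\right) - 276\right) \left(-454\right) = \left(\left(8 - 98 - 252\right) - 276\right) \left(-454\right) = \left(-342 - 276\right) \left(-454\right) = \left(-618\right) \left(-454\right) = 280572$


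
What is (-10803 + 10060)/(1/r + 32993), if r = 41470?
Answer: -30812210/1368219711 ≈ -0.022520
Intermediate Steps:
(-10803 + 10060)/(1/r + 32993) = (-10803 + 10060)/(1/41470 + 32993) = -743/(1/41470 + 32993) = -743/1368219711/41470 = -743*41470/1368219711 = -30812210/1368219711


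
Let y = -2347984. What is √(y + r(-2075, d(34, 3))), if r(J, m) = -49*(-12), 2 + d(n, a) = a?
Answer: 2*I*√586849 ≈ 1532.1*I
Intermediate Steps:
d(n, a) = -2 + a
r(J, m) = 588
√(y + r(-2075, d(34, 3))) = √(-2347984 + 588) = √(-2347396) = 2*I*√586849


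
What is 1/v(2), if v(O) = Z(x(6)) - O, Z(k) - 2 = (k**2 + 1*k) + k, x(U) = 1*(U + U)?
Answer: 1/168 ≈ 0.0059524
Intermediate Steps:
x(U) = 2*U (x(U) = 1*(2*U) = 2*U)
Z(k) = 2 + k**2 + 2*k (Z(k) = 2 + ((k**2 + 1*k) + k) = 2 + ((k**2 + k) + k) = 2 + ((k + k**2) + k) = 2 + (k**2 + 2*k) = 2 + k**2 + 2*k)
v(O) = 170 - O (v(O) = (2 + (2*6)**2 + 2*(2*6)) - O = (2 + 12**2 + 2*12) - O = (2 + 144 + 24) - O = 170 - O)
1/v(2) = 1/(170 - 1*2) = 1/(170 - 2) = 1/168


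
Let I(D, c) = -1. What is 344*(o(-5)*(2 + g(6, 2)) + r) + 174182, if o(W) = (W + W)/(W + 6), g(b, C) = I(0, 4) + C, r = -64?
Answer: 141846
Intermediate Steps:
g(b, C) = -1 + C
o(W) = 2*W/(6 + W) (o(W) = (2*W)/(6 + W) = 2*W/(6 + W))
344*(o(-5)*(2 + g(6, 2)) + r) + 174182 = 344*((2*(-5)/(6 - 5))*(2 + (-1 + 2)) - 64) + 174182 = 344*((2*(-5)/1)*(2 + 1) - 64) + 174182 = 344*((2*(-5)*1)*3 - 64) + 174182 = 344*(-10*3 - 64) + 174182 = 344*(-30 - 64) + 174182 = 344*(-94) + 174182 = -32336 + 174182 = 141846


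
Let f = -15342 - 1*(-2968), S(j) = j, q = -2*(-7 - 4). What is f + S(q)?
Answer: -12352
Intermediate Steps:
q = 22 (q = -2*(-11) = 22)
f = -12374 (f = -15342 + 2968 = -12374)
f + S(q) = -12374 + 22 = -12352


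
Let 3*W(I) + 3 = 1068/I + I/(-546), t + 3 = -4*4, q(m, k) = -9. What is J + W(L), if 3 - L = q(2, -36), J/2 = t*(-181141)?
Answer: 626388186/91 ≈ 6.8834e+6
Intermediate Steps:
t = -19 (t = -3 - 4*4 = -3 - 16 = -19)
J = 6883358 (J = 2*(-19*(-181141)) = 2*3441679 = 6883358)
L = 12 (L = 3 - 1*(-9) = 3 + 9 = 12)
W(I) = -1 + 356/I - I/1638 (W(I) = -1 + (1068/I + I/(-546))/3 = -1 + (1068/I + I*(-1/546))/3 = -1 + (1068/I - I/546)/3 = -1 + (356/I - I/1638) = -1 + 356/I - I/1638)
J + W(L) = 6883358 + (-1 + 356/12 - 1/1638*12) = 6883358 + (-1 + 356*(1/12) - 2/273) = 6883358 + (-1 + 89/3 - 2/273) = 6883358 + 2608/91 = 626388186/91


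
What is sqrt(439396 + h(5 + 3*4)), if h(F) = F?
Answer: sqrt(439413) ≈ 662.88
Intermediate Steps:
sqrt(439396 + h(5 + 3*4)) = sqrt(439396 + (5 + 3*4)) = sqrt(439396 + (5 + 12)) = sqrt(439396 + 17) = sqrt(439413)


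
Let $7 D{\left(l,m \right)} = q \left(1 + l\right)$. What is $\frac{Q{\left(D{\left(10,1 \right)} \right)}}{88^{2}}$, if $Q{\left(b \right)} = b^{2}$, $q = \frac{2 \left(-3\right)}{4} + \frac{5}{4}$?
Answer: $\frac{1}{50176} \approx 1.993 \cdot 10^{-5}$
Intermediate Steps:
$q = - \frac{1}{4}$ ($q = \left(-6\right) \frac{1}{4} + 5 \cdot \frac{1}{4} = - \frac{3}{2} + \frac{5}{4} = - \frac{1}{4} \approx -0.25$)
$D{\left(l,m \right)} = - \frac{1}{28} - \frac{l}{28}$ ($D{\left(l,m \right)} = \frac{\left(- \frac{1}{4}\right) \left(1 + l\right)}{7} = \frac{- \frac{1}{4} - \frac{l}{4}}{7} = - \frac{1}{28} - \frac{l}{28}$)
$\frac{Q{\left(D{\left(10,1 \right)} \right)}}{88^{2}} = \frac{\left(- \frac{1}{28} - \frac{5}{14}\right)^{2}}{88^{2}} = \frac{\left(- \frac{1}{28} - \frac{5}{14}\right)^{2}}{7744} = \left(- \frac{11}{28}\right)^{2} \cdot \frac{1}{7744} = \frac{121}{784} \cdot \frac{1}{7744} = \frac{1}{50176}$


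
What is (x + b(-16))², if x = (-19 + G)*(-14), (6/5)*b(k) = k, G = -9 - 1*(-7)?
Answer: 708964/9 ≈ 78774.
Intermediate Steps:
G = -2 (G = -9 + 7 = -2)
b(k) = 5*k/6
x = 294 (x = (-19 - 2)*(-14) = -21*(-14) = 294)
(x + b(-16))² = (294 + (⅚)*(-16))² = (294 - 40/3)² = (842/3)² = 708964/9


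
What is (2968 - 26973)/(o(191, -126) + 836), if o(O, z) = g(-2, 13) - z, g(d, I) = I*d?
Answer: -24005/936 ≈ -25.646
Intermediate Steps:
o(O, z) = -26 - z (o(O, z) = 13*(-2) - z = -26 - z)
(2968 - 26973)/(o(191, -126) + 836) = (2968 - 26973)/((-26 - 1*(-126)) + 836) = -24005/((-26 + 126) + 836) = -24005/(100 + 836) = -24005/936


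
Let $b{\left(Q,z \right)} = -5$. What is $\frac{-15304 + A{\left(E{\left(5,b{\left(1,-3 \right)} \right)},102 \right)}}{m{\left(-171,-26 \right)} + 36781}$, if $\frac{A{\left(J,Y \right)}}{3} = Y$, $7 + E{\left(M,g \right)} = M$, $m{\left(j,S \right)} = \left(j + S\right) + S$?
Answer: $- \frac{7499}{18279} \approx -0.41025$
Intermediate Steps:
$m{\left(j,S \right)} = j + 2 S$ ($m{\left(j,S \right)} = \left(S + j\right) + S = j + 2 S$)
$E{\left(M,g \right)} = -7 + M$
$A{\left(J,Y \right)} = 3 Y$
$\frac{-15304 + A{\left(E{\left(5,b{\left(1,-3 \right)} \right)},102 \right)}}{m{\left(-171,-26 \right)} + 36781} = \frac{-15304 + 3 \cdot 102}{\left(-171 + 2 \left(-26\right)\right) + 36781} = \frac{-15304 + 306}{\left(-171 - 52\right) + 36781} = - \frac{14998}{-223 + 36781} = - \frac{14998}{36558} = \left(-14998\right) \frac{1}{36558} = - \frac{7499}{18279}$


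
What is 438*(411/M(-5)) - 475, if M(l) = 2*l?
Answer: -92384/5 ≈ -18477.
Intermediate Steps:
438*(411/M(-5)) - 475 = 438*(411/((2*(-5)))) - 475 = 438*(411/(-10)) - 475 = 438*(411*(-⅒)) - 475 = 438*(-411/10) - 475 = -90009/5 - 475 = -92384/5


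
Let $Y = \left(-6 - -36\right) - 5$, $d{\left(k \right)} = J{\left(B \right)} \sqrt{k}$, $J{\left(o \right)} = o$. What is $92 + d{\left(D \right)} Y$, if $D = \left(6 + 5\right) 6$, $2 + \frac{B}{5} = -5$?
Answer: $92 - 875 \sqrt{66} \approx -7016.5$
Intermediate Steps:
$B = -35$ ($B = -10 + 5 \left(-5\right) = -10 - 25 = -35$)
$D = 66$ ($D = 11 \cdot 6 = 66$)
$d{\left(k \right)} = - 35 \sqrt{k}$
$Y = 25$ ($Y = \left(-6 + 36\right) - 5 = 30 - 5 = 25$)
$92 + d{\left(D \right)} Y = 92 + - 35 \sqrt{66} \cdot 25 = 92 - 875 \sqrt{66}$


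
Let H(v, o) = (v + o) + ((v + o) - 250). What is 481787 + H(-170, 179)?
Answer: 481555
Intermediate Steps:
H(v, o) = -250 + 2*o + 2*v (H(v, o) = (o + v) + ((o + v) - 250) = (o + v) + (-250 + o + v) = -250 + 2*o + 2*v)
481787 + H(-170, 179) = 481787 + (-250 + 2*179 + 2*(-170)) = 481787 + (-250 + 358 - 340) = 481787 - 232 = 481555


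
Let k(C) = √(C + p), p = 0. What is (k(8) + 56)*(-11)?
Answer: -616 - 22*√2 ≈ -647.11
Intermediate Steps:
k(C) = √C (k(C) = √(C + 0) = √C)
(k(8) + 56)*(-11) = (√8 + 56)*(-11) = (2*√2 + 56)*(-11) = (56 + 2*√2)*(-11) = -616 - 22*√2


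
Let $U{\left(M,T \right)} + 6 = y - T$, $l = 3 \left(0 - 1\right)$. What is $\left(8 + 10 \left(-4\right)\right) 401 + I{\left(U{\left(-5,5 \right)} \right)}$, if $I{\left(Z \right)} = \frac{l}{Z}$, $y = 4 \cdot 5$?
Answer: $- \frac{38497}{3} \approx -12832.0$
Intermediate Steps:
$l = -3$ ($l = 3 \left(-1\right) = -3$)
$y = 20$
$U{\left(M,T \right)} = 14 - T$ ($U{\left(M,T \right)} = -6 - \left(-20 + T\right) = 14 - T$)
$I{\left(Z \right)} = - \frac{3}{Z}$
$\left(8 + 10 \left(-4\right)\right) 401 + I{\left(U{\left(-5,5 \right)} \right)} = \left(8 + 10 \left(-4\right)\right) 401 - \frac{3}{14 - 5} = \left(8 - 40\right) 401 - \frac{3}{14 - 5} = \left(-32\right) 401 - \frac{3}{9} = -12832 - \frac{1}{3} = - \frac{38497}{3}$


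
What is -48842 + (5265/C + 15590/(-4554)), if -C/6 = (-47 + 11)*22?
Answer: -1779496099/36432 ≈ -48844.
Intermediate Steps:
C = 4752 (C = -6*(-47 + 11)*22 = -(-216)*22 = -6*(-792) = 4752)
-48842 + (5265/C + 15590/(-4554)) = -48842 + (5265/4752 + 15590/(-4554)) = -48842 + (5265*(1/4752) + 15590*(-1/4554)) = -48842 + (195/176 - 7795/2277) = -48842 - 84355/36432 = -1779496099/36432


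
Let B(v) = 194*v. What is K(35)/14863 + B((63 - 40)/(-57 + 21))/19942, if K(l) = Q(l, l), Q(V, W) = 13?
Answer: -28492925/5335163028 ≈ -0.0053406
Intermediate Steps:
K(l) = 13
K(35)/14863 + B((63 - 40)/(-57 + 21))/19942 = 13/14863 + (194*((63 - 40)/(-57 + 21)))/19942 = 13*(1/14863) + (194*(23/(-36)))*(1/19942) = 13/14863 + (194*(23*(-1/36)))*(1/19942) = 13/14863 + (194*(-23/36))*(1/19942) = 13/14863 - 2231/18*1/19942 = 13/14863 - 2231/358956 = -28492925/5335163028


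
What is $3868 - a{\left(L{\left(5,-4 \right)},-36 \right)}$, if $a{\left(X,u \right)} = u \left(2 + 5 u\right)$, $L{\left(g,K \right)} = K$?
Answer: $-2540$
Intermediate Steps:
$3868 - a{\left(L{\left(5,-4 \right)},-36 \right)} = 3868 - - 36 \left(2 + 5 \left(-36\right)\right) = 3868 - - 36 \left(2 - 180\right) = 3868 - \left(-36\right) \left(-178\right) = 3868 - 6408 = -2540$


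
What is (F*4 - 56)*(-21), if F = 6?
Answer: 672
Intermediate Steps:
(F*4 - 56)*(-21) = (6*4 - 56)*(-21) = (24 - 56)*(-21) = -32*(-21) = 672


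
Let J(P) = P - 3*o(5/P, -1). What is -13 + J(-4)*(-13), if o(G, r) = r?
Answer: 0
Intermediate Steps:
J(P) = 3 + P (J(P) = P - 3*(-1) = P + 3 = 3 + P)
-13 + J(-4)*(-13) = -13 + (3 - 4)*(-13) = -13 - 1*(-13) = -13 + 13 = 0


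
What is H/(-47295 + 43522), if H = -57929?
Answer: 57929/3773 ≈ 15.354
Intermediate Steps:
H/(-47295 + 43522) = -57929/(-47295 + 43522) = -57929/(-3773) = -57929*(-1/3773) = 57929/3773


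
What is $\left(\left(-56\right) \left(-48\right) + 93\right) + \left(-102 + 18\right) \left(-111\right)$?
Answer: $12105$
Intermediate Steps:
$\left(\left(-56\right) \left(-48\right) + 93\right) + \left(-102 + 18\right) \left(-111\right) = \left(2688 + 93\right) - -9324 = 2781 + 9324 = 12105$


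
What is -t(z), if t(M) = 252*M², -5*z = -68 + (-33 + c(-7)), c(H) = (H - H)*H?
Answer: -2570652/25 ≈ -1.0283e+5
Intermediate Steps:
c(H) = 0 (c(H) = 0*H = 0)
z = 101/5 (z = -(-68 + (-33 + 0))/5 = -(-68 - 33)/5 = -⅕*(-101) = 101/5 ≈ 20.200)
-t(z) = -252*(101/5)² = -252*10201/25 = -1*2570652/25 = -2570652/25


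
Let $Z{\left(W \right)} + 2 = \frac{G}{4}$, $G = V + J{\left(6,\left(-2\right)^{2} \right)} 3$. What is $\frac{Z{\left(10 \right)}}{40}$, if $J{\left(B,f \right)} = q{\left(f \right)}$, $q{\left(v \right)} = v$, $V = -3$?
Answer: $\frac{1}{160} \approx 0.00625$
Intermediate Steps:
$J{\left(B,f \right)} = f$
$G = 9$ ($G = -3 + \left(-2\right)^{2} \cdot 3 = -3 + 4 \cdot 3 = -3 + 12 = 9$)
$Z{\left(W \right)} = \frac{1}{4}$ ($Z{\left(W \right)} = -2 + \frac{9}{4} = \frac{1}{4}$)
$\frac{Z{\left(10 \right)}}{40} = \frac{1}{4 \cdot 40} = \frac{1}{4} \cdot \frac{1}{40} = \frac{1}{160}$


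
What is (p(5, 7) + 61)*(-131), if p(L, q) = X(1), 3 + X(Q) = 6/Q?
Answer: -8384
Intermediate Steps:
X(Q) = -3 + 6/Q
p(L, q) = 3 (p(L, q) = -3 + 6/1 = -3 + 6*1 = -3 + 6 = 3)
(p(5, 7) + 61)*(-131) = (3 + 61)*(-131) = 64*(-131) = -8384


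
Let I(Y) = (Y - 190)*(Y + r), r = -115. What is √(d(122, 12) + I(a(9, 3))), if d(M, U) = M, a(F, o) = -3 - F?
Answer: 12*√179 ≈ 160.55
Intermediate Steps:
I(Y) = (-190 + Y)*(-115 + Y) (I(Y) = (Y - 190)*(Y - 115) = (-190 + Y)*(-115 + Y))
√(d(122, 12) + I(a(9, 3))) = √(122 + (21850 + (-3 - 1*9)² - 305*(-3 - 1*9))) = √(122 + (21850 + (-3 - 9)² - 305*(-3 - 9))) = √(122 + (21850 + (-12)² - 305*(-12))) = √(122 + (21850 + 144 + 3660)) = √(122 + 25654) = √25776 = 12*√179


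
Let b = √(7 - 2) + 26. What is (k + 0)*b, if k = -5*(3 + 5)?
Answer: -1040 - 40*√5 ≈ -1129.4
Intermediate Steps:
b = 26 + √5 (b = √5 + 26 = 26 + √5 ≈ 28.236)
k = -40 (k = -5*8 = -40)
(k + 0)*b = (-40 + 0)*(26 + √5) = -40*(26 + √5) = -1040 - 40*√5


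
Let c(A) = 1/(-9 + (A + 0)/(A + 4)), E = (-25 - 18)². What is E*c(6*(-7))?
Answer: -35131/150 ≈ -234.21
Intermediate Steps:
E = 1849 (E = (-43)² = 1849)
c(A) = 1/(-9 + A/(4 + A))
E*c(6*(-7)) = 1849*((-4 - 6*(-7))/(4*(9 + 2*(6*(-7))))) = 1849*((-4 - 1*(-42))/(4*(9 + 2*(-42)))) = 1849*((-4 + 42)/(4*(9 - 84))) = 1849*((¼)*38/(-75)) = 1849*((¼)*(-1/75)*38) = 1849*(-19/150) = -35131/150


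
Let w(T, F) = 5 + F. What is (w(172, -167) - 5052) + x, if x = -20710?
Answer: -25924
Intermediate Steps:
(w(172, -167) - 5052) + x = ((5 - 167) - 5052) - 20710 = (-162 - 5052) - 20710 = -5214 - 20710 = -25924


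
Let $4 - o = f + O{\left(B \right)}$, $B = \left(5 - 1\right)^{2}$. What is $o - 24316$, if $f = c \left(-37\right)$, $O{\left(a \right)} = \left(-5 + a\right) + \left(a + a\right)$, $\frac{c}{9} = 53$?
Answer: $-6706$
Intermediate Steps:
$B = 16$ ($B = 4^{2} = 16$)
$c = 477$ ($c = 9 \cdot 53 = 477$)
$O{\left(a \right)} = -5 + 3 a$ ($O{\left(a \right)} = \left(-5 + a\right) + 2 a = -5 + 3 a$)
$f = -17649$ ($f = 477 \left(-37\right) = -17649$)
$o = 17610$ ($o = 4 - \left(-17649 + \left(-5 + 3 \cdot 16\right)\right) = 4 - \left(-17649 + \left(-5 + 48\right)\right) = 4 - \left(-17649 + 43\right) = 4 - -17606 = 4 + 17606 = 17610$)
$o - 24316 = 17610 - 24316 = -6706$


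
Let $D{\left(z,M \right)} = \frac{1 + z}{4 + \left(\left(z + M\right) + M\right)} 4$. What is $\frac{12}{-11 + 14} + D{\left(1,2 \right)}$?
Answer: $\frac{44}{9} \approx 4.8889$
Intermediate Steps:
$D{\left(z,M \right)} = \frac{4 \left(1 + z\right)}{4 + z + 2 M}$ ($D{\left(z,M \right)} = \frac{1 + z}{4 + \left(\left(M + z\right) + M\right)} 4 = \frac{1 + z}{4 + \left(z + 2 M\right)} 4 = \frac{1 + z}{4 + z + 2 M} 4 = \frac{4 \left(1 + z\right)}{4 + z + 2 M}$)
$\frac{12}{-11 + 14} + D{\left(1,2 \right)} = \frac{12}{-11 + 14} + \frac{4 \left(1 + 1\right)}{4 + 1 + 2 \cdot 2} = \frac{12}{3} + 4 \frac{1}{4 + 1 + 4} \cdot 2 = 12 \cdot \frac{1}{3} + 4 \cdot \frac{1}{9} \cdot 2 = 4 + 4 \cdot \frac{1}{9} \cdot 2 = 4 + \frac{8}{9} = \frac{44}{9}$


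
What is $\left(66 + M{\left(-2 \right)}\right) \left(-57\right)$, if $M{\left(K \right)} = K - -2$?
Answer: $-3762$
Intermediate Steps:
$M{\left(K \right)} = 2 + K$ ($M{\left(K \right)} = K + 2 = 2 + K$)
$\left(66 + M{\left(-2 \right)}\right) \left(-57\right) = \left(66 + \left(2 - 2\right)\right) \left(-57\right) = \left(66 + 0\right) \left(-57\right) = 66 \left(-57\right) = -3762$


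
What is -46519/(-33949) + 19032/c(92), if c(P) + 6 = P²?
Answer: 519787535/143570321 ≈ 3.6204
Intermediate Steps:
c(P) = -6 + P²
-46519/(-33949) + 19032/c(92) = -46519/(-33949) + 19032/(-6 + 92²) = -46519*(-1/33949) + 19032/(-6 + 8464) = 46519/33949 + 19032/8458 = 46519/33949 + 19032*(1/8458) = 46519/33949 + 9516/4229 = 519787535/143570321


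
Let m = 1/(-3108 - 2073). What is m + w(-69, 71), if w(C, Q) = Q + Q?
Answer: 735701/5181 ≈ 142.00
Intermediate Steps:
w(C, Q) = 2*Q
m = -1/5181 (m = 1/(-5181) = -1/5181 ≈ -0.00019301)
m + w(-69, 71) = -1/5181 + 2*71 = -1/5181 + 142 = 735701/5181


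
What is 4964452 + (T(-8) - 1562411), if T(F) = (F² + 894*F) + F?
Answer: 3394945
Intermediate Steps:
T(F) = F² + 895*F
4964452 + (T(-8) - 1562411) = 4964452 + (-8*(895 - 8) - 1562411) = 4964452 + (-8*887 - 1562411) = 4964452 + (-7096 - 1562411) = 4964452 - 1569507 = 3394945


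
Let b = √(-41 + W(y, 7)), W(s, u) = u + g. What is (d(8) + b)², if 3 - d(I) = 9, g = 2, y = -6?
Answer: 4 - 48*I*√2 ≈ 4.0 - 67.882*I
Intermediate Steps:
W(s, u) = 2 + u (W(s, u) = u + 2 = 2 + u)
d(I) = -6 (d(I) = 3 - 1*9 = 3 - 9 = -6)
b = 4*I*√2 (b = √(-41 + (2 + 7)) = √(-41 + 9) = √(-32) = 4*I*√2 ≈ 5.6569*I)
(d(8) + b)² = (-6 + 4*I*√2)²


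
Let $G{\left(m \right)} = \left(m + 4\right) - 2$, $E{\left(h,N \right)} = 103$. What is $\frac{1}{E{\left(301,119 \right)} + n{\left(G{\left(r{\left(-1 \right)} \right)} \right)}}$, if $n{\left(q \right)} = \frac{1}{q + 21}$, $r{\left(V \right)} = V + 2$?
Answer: $\frac{24}{2473} \approx 0.0097048$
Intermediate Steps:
$r{\left(V \right)} = 2 + V$
$G{\left(m \right)} = 2 + m$ ($G{\left(m \right)} = \left(4 + m\right) - 2 = 2 + m$)
$n{\left(q \right)} = \frac{1}{21 + q}$
$\frac{1}{E{\left(301,119 \right)} + n{\left(G{\left(r{\left(-1 \right)} \right)} \right)}} = \frac{1}{103 + \frac{1}{21 + \left(2 + \left(2 - 1\right)\right)}} = \frac{1}{103 + \frac{1}{21 + \left(2 + 1\right)}} = \frac{1}{103 + \frac{1}{21 + 3}} = \frac{1}{103 + \frac{1}{24}} = \frac{1}{\frac{2473}{24}} = \frac{24}{2473}$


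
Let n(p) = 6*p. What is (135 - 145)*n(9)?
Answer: -540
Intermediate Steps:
(135 - 145)*n(9) = (135 - 145)*(6*9) = -10*54 = -540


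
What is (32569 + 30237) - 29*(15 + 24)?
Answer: 61675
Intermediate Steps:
(32569 + 30237) - 29*(15 + 24) = 62806 - 29*39 = 62806 - 1131 = 61675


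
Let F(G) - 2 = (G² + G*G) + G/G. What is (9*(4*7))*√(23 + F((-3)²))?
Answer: 504*√47 ≈ 3455.3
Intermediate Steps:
F(G) = 3 + 2*G² (F(G) = 2 + ((G² + G*G) + G/G) = 2 + ((G² + G²) + 1) = 2 + (2*G² + 1) = 2 + (1 + 2*G²) = 3 + 2*G²)
(9*(4*7))*√(23 + F((-3)²)) = (9*(4*7))*√(23 + (3 + 2*((-3)²)²)) = (9*28)*√(23 + (3 + 2*9²)) = 252*√(23 + (3 + 2*81)) = 252*√(23 + (3 + 162)) = 252*√(23 + 165) = 252*√188 = 252*(2*√47) = 504*√47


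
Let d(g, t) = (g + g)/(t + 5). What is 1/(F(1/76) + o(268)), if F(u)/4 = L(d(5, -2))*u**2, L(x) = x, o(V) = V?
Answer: 2166/580493 ≈ 0.0037313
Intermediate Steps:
d(g, t) = 2*g/(5 + t) (d(g, t) = (2*g)/(5 + t) = 2*g/(5 + t))
F(u) = 40*u**2/3 (F(u) = 4*((2*5/(5 - 2))*u**2) = 4*((2*5/3)*u**2) = 4*((2*5*(1/3))*u**2) = 4*(10*u**2/3) = 40*u**2/3)
1/(F(1/76) + o(268)) = 1/(40*(1/76)**2/3 + 268) = 1/((40/3)*(1/5776) + 268) = 1/(5/2166 + 268) = 1/(580493/2166) = 2166/580493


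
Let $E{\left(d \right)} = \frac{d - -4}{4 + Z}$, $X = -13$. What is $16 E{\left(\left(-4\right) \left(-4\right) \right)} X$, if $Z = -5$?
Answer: $4160$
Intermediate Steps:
$E{\left(d \right)} = -4 - d$ ($E{\left(d \right)} = \frac{d - -4}{4 - 5} = \frac{d + 4}{-1} = \left(4 + d\right) \left(-1\right) = -4 - d$)
$16 E{\left(\left(-4\right) \left(-4\right) \right)} X = 16 \left(-4 - \left(-4\right) \left(-4\right)\right) \left(-13\right) = 16 \left(-4 - 16\right) \left(-13\right) = 16 \left(-20\right) \left(-13\right) = \left(-320\right) \left(-13\right) = 4160$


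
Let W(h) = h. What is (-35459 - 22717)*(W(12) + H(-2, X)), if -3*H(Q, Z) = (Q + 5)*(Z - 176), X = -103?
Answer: -16929216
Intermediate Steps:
H(Q, Z) = -(-176 + Z)*(5 + Q)/3 (H(Q, Z) = -(Q + 5)*(Z - 176)/3 = -(5 + Q)*(-176 + Z)/3 = -(-176 + Z)*(5 + Q)/3)
(-35459 - 22717)*(W(12) + H(-2, X)) = (-35459 - 22717)*(12 + (880/3 - 5/3*(-103) + (176/3)*(-2) - ⅓*(-2)*(-103))) = -58176*(12 + (880/3 + 515/3 - 352/3 - 206/3)) = -58176*(12 + 279) = -58176*291 = -16929216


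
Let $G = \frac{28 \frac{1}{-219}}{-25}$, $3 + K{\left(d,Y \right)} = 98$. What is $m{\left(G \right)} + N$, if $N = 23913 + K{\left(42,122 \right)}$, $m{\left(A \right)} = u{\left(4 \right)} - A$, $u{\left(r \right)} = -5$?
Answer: $\frac{131416397}{5475} \approx 24003.0$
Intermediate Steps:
$K{\left(d,Y \right)} = 95$ ($K{\left(d,Y \right)} = -3 + 98 = 95$)
$G = \frac{28}{5475}$ ($G = 28 \left(- \frac{1}{219}\right) \left(- \frac{1}{25}\right) = \left(- \frac{28}{219}\right) \left(- \frac{1}{25}\right) = \frac{28}{5475} \approx 0.0051142$)
$m{\left(A \right)} = -5 - A$
$N = 24008$ ($N = 23913 + 95 = 24008$)
$m{\left(G \right)} + N = \left(-5 - \frac{28}{5475}\right) + 24008 = - \frac{27403}{5475} + 24008 = \frac{131416397}{5475}$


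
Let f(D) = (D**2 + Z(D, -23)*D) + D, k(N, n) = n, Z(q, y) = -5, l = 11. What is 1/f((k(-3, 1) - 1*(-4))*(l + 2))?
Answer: 1/3965 ≈ 0.00025221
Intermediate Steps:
f(D) = D**2 - 4*D (f(D) = (D**2 - 5*D) + D = D**2 - 4*D)
1/f((k(-3, 1) - 1*(-4))*(l + 2)) = 1/(((1 - 1*(-4))*(11 + 2))*(-4 + (1 - 1*(-4))*(11 + 2))) = 1/(((1 + 4)*13)*(-4 + (1 + 4)*13)) = 1/((5*13)*(-4 + 5*13)) = 1/(65*(-4 + 65)) = 1/(65*61) = 1/3965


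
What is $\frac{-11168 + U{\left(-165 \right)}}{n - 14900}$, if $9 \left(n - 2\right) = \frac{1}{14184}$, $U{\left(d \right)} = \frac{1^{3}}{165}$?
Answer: $\frac{78411378888}{104600049785} \approx 0.74963$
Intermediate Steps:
$U{\left(d \right)} = \frac{1}{165}$ ($U{\left(d \right)} = 1 \cdot \frac{1}{165} = \frac{1}{165}$)
$n = \frac{255313}{127656}$ ($n = 2 + \frac{1}{9 \cdot 14184} = 2 + \frac{1}{9} \cdot \frac{1}{14184} = 2 + \frac{1}{127656} = \frac{255313}{127656} \approx 2.0$)
$\frac{-11168 + U{\left(-165 \right)}}{n - 14900} = \frac{-11168 + \frac{1}{165}}{\frac{255313}{127656} - 14900} = - \frac{1842719}{165 \left(\frac{255313}{127656} - 14900\right)} = - \frac{1842719}{165 \left(- \frac{1901819087}{127656}\right)} = \left(- \frac{1842719}{165}\right) \left(- \frac{127656}{1901819087}\right) = \frac{78411378888}{104600049785}$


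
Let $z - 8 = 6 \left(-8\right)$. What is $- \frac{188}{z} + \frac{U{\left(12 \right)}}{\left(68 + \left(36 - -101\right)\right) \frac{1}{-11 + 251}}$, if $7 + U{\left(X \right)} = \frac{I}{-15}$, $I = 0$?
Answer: $- \frac{1433}{410} \approx -3.4951$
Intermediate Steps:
$U{\left(X \right)} = -7$ ($U{\left(X \right)} = -7 + \frac{0}{-15} = -7 + 0 \left(- \frac{1}{15}\right) = -7 + 0 = -7$)
$z = -40$ ($z = 8 + 6 \left(-8\right) = 8 - 48 = -40$)
$- \frac{188}{z} + \frac{U{\left(12 \right)}}{\left(68 + \left(36 - -101\right)\right) \frac{1}{-11 + 251}} = - \frac{188}{-40} - \frac{7}{\left(68 + \left(36 - -101\right)\right) \frac{1}{-11 + 251}} = \left(-188\right) \left(- \frac{1}{40}\right) - \frac{7}{\left(68 + \left(36 + 101\right)\right) \frac{1}{240}} = \frac{47}{10} - \frac{7}{\left(68 + 137\right) \frac{1}{240}} = \frac{47}{10} - \frac{7}{205 \cdot \frac{1}{240}} = \frac{47}{10} - \frac{7}{\frac{41}{48}} = \frac{47}{10} - \frac{336}{41} = - \frac{1433}{410}$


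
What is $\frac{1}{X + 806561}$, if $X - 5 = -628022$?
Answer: $\frac{1}{178544} \approx 5.6009 \cdot 10^{-6}$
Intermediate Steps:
$X = -628017$ ($X = 5 - 628022 = -628017$)
$\frac{1}{X + 806561} = \frac{1}{-628017 + 806561} = \frac{1}{178544}$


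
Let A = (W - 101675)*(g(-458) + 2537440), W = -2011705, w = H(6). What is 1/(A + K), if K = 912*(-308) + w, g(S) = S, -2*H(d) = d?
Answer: -1/5361607300059 ≈ -1.8651e-13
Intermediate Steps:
H(d) = -d/2
w = -3 (w = -½*6 = -3)
K = -280899 (K = 912*(-308) - 3 = -280896 - 3 = -280899)
A = -5361607019160 (A = (-2011705 - 101675)*(-458 + 2537440) = -2113380*2536982 = -5361607019160)
1/(A + K) = 1/(-5361607019160 - 280899) = 1/(-5361607300059) = -1/5361607300059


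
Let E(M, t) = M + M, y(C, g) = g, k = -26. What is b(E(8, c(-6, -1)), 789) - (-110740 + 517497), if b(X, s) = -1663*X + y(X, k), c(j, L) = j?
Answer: -433391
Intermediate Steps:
E(M, t) = 2*M
b(X, s) = -26 - 1663*X (b(X, s) = -1663*X - 26 = -26 - 1663*X)
b(E(8, c(-6, -1)), 789) - (-110740 + 517497) = (-26 - 3326*8) - (-110740 + 517497) = (-26 - 1663*16) - 1*406757 = (-26 - 26608) - 406757 = -26634 - 406757 = -433391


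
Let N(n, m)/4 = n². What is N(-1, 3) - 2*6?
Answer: -8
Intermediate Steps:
N(n, m) = 4*n²
N(-1, 3) - 2*6 = 4*(-1)² - 2*6 = 4*1 - 12 = 4 - 12 = -8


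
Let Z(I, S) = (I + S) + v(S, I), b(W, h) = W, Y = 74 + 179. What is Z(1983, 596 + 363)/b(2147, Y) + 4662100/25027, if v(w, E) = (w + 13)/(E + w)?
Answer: 14832337778236/79041197399 ≈ 187.65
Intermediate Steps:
Y = 253
v(w, E) = (13 + w)/(E + w)
Z(I, S) = I + S + (13 + S)/(I + S) (Z(I, S) = (I + S) + (13 + S)/(I + S) = I + S + (13 + S)/(I + S))
Z(1983, 596 + 363)/b(2147, Y) + 4662100/25027 = ((13 + (596 + 363) + (1983 + (596 + 363))²)/(1983 + (596 + 363)))/2147 + 4662100/25027 = ((13 + 959 + (1983 + 959)²)/(1983 + 959))*(1/2147) + 4662100*(1/25027) = ((13 + 959 + 2942²)/2942)*(1/2147) + 4662100/25027 = ((13 + 959 + 8655364)/2942)*(1/2147) + 4662100/25027 = ((1/2942)*8656336)*(1/2147) + 4662100/25027 = (4328168/1471)*(1/2147) + 4662100/25027 = 4328168/3158237 + 4662100/25027 = 14832337778236/79041197399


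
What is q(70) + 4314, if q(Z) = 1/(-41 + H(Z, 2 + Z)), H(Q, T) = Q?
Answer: 125107/29 ≈ 4314.0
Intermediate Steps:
q(Z) = 1/(-41 + Z)
q(70) + 4314 = 1/(-41 + 70) + 4314 = 1/29 + 4314 = 125107/29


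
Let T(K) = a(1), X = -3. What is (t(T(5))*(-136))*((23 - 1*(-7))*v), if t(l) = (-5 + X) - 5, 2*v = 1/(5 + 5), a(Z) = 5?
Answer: 2652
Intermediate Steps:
T(K) = 5
v = 1/20 (v = 1/(2*(5 + 5)) = (½)/10 = (½)*(⅒) = 1/20 ≈ 0.050000)
t(l) = -13 (t(l) = (-5 - 3) - 5 = -8 - 5 = -13)
(t(T(5))*(-136))*((23 - 1*(-7))*v) = (-13*(-136))*((23 - 1*(-7))*(1/20)) = 1768*((23 + 7)*(1/20)) = 1768*(30*(1/20)) = 1768*(3/2) = 2652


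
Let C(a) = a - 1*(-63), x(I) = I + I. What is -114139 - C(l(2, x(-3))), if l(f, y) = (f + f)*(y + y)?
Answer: -114154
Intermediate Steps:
x(I) = 2*I
l(f, y) = 4*f*y (l(f, y) = (2*f)*(2*y) = 4*f*y)
C(a) = 63 + a (C(a) = a + 63 = 63 + a)
-114139 - C(l(2, x(-3))) = -114139 - (63 + 4*2*(2*(-3))) = -114139 - (63 + 4*2*(-6)) = -114139 - (63 - 48) = -114139 - 1*15 = -114139 - 15 = -114154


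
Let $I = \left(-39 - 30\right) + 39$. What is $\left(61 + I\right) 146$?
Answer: $4526$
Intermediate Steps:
$I = -30$ ($I = -69 + 39 = -30$)
$\left(61 + I\right) 146 = \left(61 - 30\right) 146 = 31 \cdot 146 = 4526$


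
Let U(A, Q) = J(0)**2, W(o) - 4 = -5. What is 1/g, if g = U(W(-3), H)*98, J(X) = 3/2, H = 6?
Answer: 2/441 ≈ 0.0045351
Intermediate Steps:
W(o) = -1 (W(o) = 4 - 5 = -1)
J(X) = 3/2 (J(X) = 3*(1/2) = 3/2)
U(A, Q) = 9/4 (U(A, Q) = (3/2)**2 = 9/4)
g = 441/2 (g = (9/4)*98 = 441/2 ≈ 220.50)
1/g = 1/(441/2) = 2/441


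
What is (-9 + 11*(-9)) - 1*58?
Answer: -166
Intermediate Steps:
(-9 + 11*(-9)) - 1*58 = (-9 - 99) - 58 = -108 - 58 = -166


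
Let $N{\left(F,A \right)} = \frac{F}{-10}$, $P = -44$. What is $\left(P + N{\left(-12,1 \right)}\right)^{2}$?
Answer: $\frac{45796}{25} \approx 1831.8$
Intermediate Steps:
$N{\left(F,A \right)} = - \frac{F}{10}$ ($N{\left(F,A \right)} = F \left(- \frac{1}{10}\right) = - \frac{F}{10}$)
$\left(P + N{\left(-12,1 \right)}\right)^{2} = \left(-44 - - \frac{6}{5}\right)^{2} = \left(-44 + \frac{6}{5}\right)^{2} = \left(- \frac{214}{5}\right)^{2} = \frac{45796}{25}$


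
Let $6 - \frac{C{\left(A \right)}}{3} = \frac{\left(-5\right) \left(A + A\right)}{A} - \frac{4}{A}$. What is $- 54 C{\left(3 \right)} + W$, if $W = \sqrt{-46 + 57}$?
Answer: $-2808 + \sqrt{11} \approx -2804.7$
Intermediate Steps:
$W = \sqrt{11} \approx 3.3166$
$C{\left(A \right)} = 48 + \frac{12}{A}$ ($C{\left(A \right)} = 18 - 3 \left(\frac{\left(-5\right) \left(A + A\right)}{A} - \frac{4}{A}\right) = 18 - 3 \left(\frac{\left(-5\right) 2 A}{A} - \frac{4}{A}\right) = 18 - 3 \left(\frac{\left(-10\right) A}{A} - \frac{4}{A}\right) = 18 - 3 \left(-10 - \frac{4}{A}\right) = 18 + \left(30 + \frac{12}{A}\right) = 48 + \frac{12}{A}$)
$- 54 C{\left(3 \right)} + W = - 54 \left(48 + \frac{12}{3}\right) + \sqrt{11} = - 54 \left(48 + 12 \cdot \frac{1}{3}\right) + \sqrt{11} = - 54 \left(48 + 4\right) + \sqrt{11} = \left(-54\right) 52 + \sqrt{11} = -2808 + \sqrt{11}$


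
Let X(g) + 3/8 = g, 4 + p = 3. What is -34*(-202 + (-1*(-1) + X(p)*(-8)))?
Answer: 6460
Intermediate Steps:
p = -1 (p = -4 + 3 = -1)
X(g) = -3/8 + g
-34*(-202 + (-1*(-1) + X(p)*(-8))) = -34*(-202 + (-1*(-1) + (-3/8 - 1)*(-8))) = -34*(-202 + (1 - 11/8*(-8))) = -34*(-202 + (1 + 11)) = -34*(-202 + 12) = -34*(-190) = 6460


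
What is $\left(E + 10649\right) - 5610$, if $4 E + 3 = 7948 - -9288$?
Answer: $\frac{37389}{4} \approx 9347.3$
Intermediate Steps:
$E = \frac{17233}{4}$ ($E = - \frac{3}{4} + \frac{7948 - -9288}{4} = - \frac{3}{4} + \frac{7948 + 9288}{4} = - \frac{3}{4} + \frac{1}{4} \cdot 17236 = - \frac{3}{4} + 4309 = \frac{17233}{4} \approx 4308.3$)
$\left(E + 10649\right) - 5610 = \left(\frac{17233}{4} + 10649\right) - 5610 = \frac{59829}{4} - 5610 = \frac{37389}{4}$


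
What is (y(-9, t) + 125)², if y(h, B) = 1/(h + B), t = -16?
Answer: 9759376/625 ≈ 15615.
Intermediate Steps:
y(h, B) = 1/(B + h)
(y(-9, t) + 125)² = (1/(-16 - 9) + 125)² = (1/(-25) + 125)² = (-1/25 + 125)² = (3124/25)² = 9759376/625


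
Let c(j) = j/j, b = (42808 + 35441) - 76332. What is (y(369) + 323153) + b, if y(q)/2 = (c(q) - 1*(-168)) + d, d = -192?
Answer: 325024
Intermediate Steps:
b = 1917 (b = 78249 - 76332 = 1917)
c(j) = 1
y(q) = -46 (y(q) = 2*((1 - 1*(-168)) - 192) = 2*((1 + 168) - 192) = 2*(169 - 192) = 2*(-23) = -46)
(y(369) + 323153) + b = (-46 + 323153) + 1917 = 323107 + 1917 = 325024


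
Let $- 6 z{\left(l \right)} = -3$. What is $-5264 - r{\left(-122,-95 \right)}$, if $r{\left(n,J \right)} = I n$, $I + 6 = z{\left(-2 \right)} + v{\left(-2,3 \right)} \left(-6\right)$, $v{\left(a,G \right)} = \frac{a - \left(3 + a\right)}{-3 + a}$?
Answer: $- \frac{31871}{5} \approx -6374.2$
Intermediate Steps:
$z{\left(l \right)} = \frac{1}{2}$ ($z{\left(l \right)} = \left(- \frac{1}{6}\right) \left(-3\right) = \frac{1}{2}$)
$v{\left(a,G \right)} = - \frac{3}{-3 + a}$
$I = - \frac{91}{10}$ ($I = -6 + \left(\frac{1}{2} + - \frac{3}{-3 - 2} \left(-6\right)\right) = -6 + \left(\frac{1}{2} + - \frac{3}{-5} \left(-6\right)\right) = -6 + \left(\frac{1}{2} + \left(-3\right) \left(- \frac{1}{5}\right) \left(-6\right)\right) = -6 + \left(\frac{1}{2} + \frac{3}{5} \left(-6\right)\right) = -6 + \left(\frac{1}{2} - \frac{18}{5}\right) = -6 - \frac{31}{10} = - \frac{91}{10} \approx -9.1$)
$r{\left(n,J \right)} = - \frac{91 n}{10}$
$-5264 - r{\left(-122,-95 \right)} = -5264 - \left(- \frac{91}{10}\right) \left(-122\right) = -5264 - \frac{5551}{5} = - \frac{31871}{5}$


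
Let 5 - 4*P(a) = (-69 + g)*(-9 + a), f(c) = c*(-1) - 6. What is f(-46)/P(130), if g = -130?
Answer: 40/6021 ≈ 0.0066434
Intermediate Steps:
f(c) = -6 - c (f(c) = -c - 6 = -6 - c)
P(a) = -893/2 + 199*a/4 (P(a) = 5/4 - (-69 - 130)*(-9 + a)/4 = 5/4 - (-199)*(-9 + a)/4 = 5/4 - (1791 - 199*a)/4 = 5/4 + (-1791/4 + 199*a/4) = -893/2 + 199*a/4)
f(-46)/P(130) = (-6 - 1*(-46))/(-893/2 + (199/4)*130) = (-6 + 46)/(-893/2 + 12935/2) = 40/6021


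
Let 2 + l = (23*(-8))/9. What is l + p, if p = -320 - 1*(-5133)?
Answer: 43115/9 ≈ 4790.6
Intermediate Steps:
p = 4813 (p = -320 + 5133 = 4813)
l = -202/9 (l = -2 + (23*(-8))/9 = -2 - 184*1/9 = -2 - 184/9 = -202/9 ≈ -22.444)
l + p = -202/9 + 4813 = 43115/9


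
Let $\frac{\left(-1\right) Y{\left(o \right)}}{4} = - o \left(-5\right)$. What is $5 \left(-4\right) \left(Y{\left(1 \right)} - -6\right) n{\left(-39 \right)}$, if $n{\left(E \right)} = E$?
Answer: $-10920$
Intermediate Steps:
$Y{\left(o \right)} = - 20 o$ ($Y{\left(o \right)} = - 4 \left(- o \left(-5\right)\right) = - 4 \left(- \left(-5\right) o\right) = - 4 \cdot 5 o = - 20 o$)
$5 \left(-4\right) \left(Y{\left(1 \right)} - -6\right) n{\left(-39 \right)} = 5 \left(-4\right) \left(\left(-20\right) 1 - -6\right) \left(-39\right) = - 20 \left(-20 + 6\right) \left(-39\right) = \left(-20\right) \left(-14\right) \left(-39\right) = 280 \left(-39\right) = -10920$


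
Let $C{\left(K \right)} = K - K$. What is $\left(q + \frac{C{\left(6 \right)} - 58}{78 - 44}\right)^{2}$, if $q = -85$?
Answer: $\frac{2172676}{289} \approx 7517.9$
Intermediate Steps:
$C{\left(K \right)} = 0$
$\left(q + \frac{C{\left(6 \right)} - 58}{78 - 44}\right)^{2} = \left(-85 + \frac{0 - 58}{78 - 44}\right)^{2} = \left(-85 - \frac{58}{34}\right)^{2} = \left(-85 - \frac{29}{17}\right)^{2} = \left(- \frac{1474}{17}\right)^{2} = \frac{2172676}{289}$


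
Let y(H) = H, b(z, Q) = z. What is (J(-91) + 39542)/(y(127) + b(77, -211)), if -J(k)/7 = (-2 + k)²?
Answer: -21001/204 ≈ -102.95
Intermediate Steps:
J(k) = -7*(-2 + k)²
(J(-91) + 39542)/(y(127) + b(77, -211)) = (-7*(-2 - 91)² + 39542)/(127 + 77) = (-7*(-93)² + 39542)/204 = (-7*8649 + 39542)*(1/204) = (-60543 + 39542)*(1/204) = -21001*1/204 = -21001/204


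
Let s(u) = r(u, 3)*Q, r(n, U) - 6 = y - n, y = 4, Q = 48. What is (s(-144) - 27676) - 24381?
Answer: -44665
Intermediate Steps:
r(n, U) = 10 - n (r(n, U) = 6 + (4 - n) = 10 - n)
s(u) = 480 - 48*u (s(u) = (10 - u)*48 = 480 - 48*u)
(s(-144) - 27676) - 24381 = ((480 - 48*(-144)) - 27676) - 24381 = ((480 + 6912) - 27676) - 24381 = (7392 - 27676) - 24381 = -20284 - 24381 = -44665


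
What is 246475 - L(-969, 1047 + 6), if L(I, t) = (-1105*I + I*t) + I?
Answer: 197056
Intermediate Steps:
L(I, t) = -1104*I + I*t
246475 - L(-969, 1047 + 6) = 246475 - (-969)*(-1104 + (1047 + 6)) = 246475 - (-969)*(-1104 + 1053) = 246475 - (-969)*(-51) = 246475 - 1*49419 = 246475 - 49419 = 197056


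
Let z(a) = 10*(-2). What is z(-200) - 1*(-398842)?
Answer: 398822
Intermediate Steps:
z(a) = -20
z(-200) - 1*(-398842) = -20 - 1*(-398842) = -20 + 398842 = 398822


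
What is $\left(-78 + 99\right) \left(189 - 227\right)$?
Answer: $-798$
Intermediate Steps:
$\left(-78 + 99\right) \left(189 - 227\right) = 21 \left(-38\right) = -798$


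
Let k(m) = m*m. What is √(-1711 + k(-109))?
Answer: 3*√1130 ≈ 100.85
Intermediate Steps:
k(m) = m²
√(-1711 + k(-109)) = √(-1711 + (-109)²) = √(-1711 + 11881) = √10170 = 3*√1130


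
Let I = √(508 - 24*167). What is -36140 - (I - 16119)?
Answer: -20021 - 10*I*√35 ≈ -20021.0 - 59.161*I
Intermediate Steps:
I = 10*I*√35 (I = √(508 - 4008) = √(-3500) = 10*I*√35 ≈ 59.161*I)
-36140 - (I - 16119) = -36140 - (10*I*√35 - 16119) = -36140 - (-16119 + 10*I*√35) = -36140 + (16119 - 10*I*√35) = -20021 - 10*I*√35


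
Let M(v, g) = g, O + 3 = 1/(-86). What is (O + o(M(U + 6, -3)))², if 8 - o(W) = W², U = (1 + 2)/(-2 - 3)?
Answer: 119025/7396 ≈ 16.093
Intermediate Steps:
O = -259/86 (O = -3 + 1/(-86) = -3 - 1/86 = -259/86 ≈ -3.0116)
U = -⅗ (U = 3/(-5) = 3*(-⅕) = -⅗ ≈ -0.60000)
o(W) = 8 - W²
(O + o(M(U + 6, -3)))² = (-259/86 + (8 - 1*(-3)²))² = (-259/86 + (8 - 1*9))² = (-259/86 + (8 - 9))² = (-259/86 - 1)² = (-345/86)² = 119025/7396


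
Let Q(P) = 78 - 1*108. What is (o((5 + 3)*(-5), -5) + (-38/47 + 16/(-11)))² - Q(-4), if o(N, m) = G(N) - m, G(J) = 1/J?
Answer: 15975174889/427662400 ≈ 37.355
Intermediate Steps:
Q(P) = -30 (Q(P) = 78 - 108 = -30)
o(N, m) = 1/N - m
(o((5 + 3)*(-5), -5) + (-38/47 + 16/(-11)))² - Q(-4) = ((1/((5 + 3)*(-5)) - 1*(-5)) + (-38/47 + 16/(-11)))² - 1*(-30) = ((1/(8*(-5)) + 5) + (-38*1/47 + 16*(-1/11)))² + 30 = ((1/(-40) + 5) + (-38/47 - 16/11))² + 30 = ((-1/40 + 5) - 1170/517)² + 30 = (199/40 - 1170/517)² + 30 = (56083/20680)² + 30 = 3145302889/427662400 + 30 = 15975174889/427662400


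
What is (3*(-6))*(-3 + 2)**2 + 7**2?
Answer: 31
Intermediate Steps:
(3*(-6))*(-3 + 2)**2 + 7**2 = -18*(-1)**2 + 49 = -18*1 + 49 = -18 + 49 = 31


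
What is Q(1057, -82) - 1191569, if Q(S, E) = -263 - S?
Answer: -1192889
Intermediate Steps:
Q(1057, -82) - 1191569 = (-263 - 1*1057) - 1191569 = (-263 - 1057) - 1191569 = -1320 - 1191569 = -1192889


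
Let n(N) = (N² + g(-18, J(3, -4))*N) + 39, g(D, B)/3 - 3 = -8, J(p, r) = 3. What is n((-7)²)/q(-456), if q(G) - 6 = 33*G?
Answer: -1705/15042 ≈ -0.11335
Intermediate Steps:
q(G) = 6 + 33*G
g(D, B) = -15 (g(D, B) = 9 + 3*(-8) = 9 - 24 = -15)
n(N) = 39 + N² - 15*N (n(N) = (N² - 15*N) + 39 = 39 + N² - 15*N)
n((-7)²)/q(-456) = (39 + ((-7)²)² - 15*(-7)²)/(6 + 33*(-456)) = (39 + 49² - 15*49)/(6 - 15048) = (39 + 2401 - 735)/(-15042) = 1705*(-1/15042) = -1705/15042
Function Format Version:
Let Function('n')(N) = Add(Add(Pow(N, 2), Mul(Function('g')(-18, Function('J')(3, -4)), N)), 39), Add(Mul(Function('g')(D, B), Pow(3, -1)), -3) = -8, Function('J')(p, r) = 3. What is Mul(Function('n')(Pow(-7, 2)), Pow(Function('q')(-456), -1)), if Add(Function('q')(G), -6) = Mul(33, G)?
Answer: Rational(-1705, 15042) ≈ -0.11335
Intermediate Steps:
Function('q')(G) = Add(6, Mul(33, G))
Function('g')(D, B) = -15 (Function('g')(D, B) = Add(9, Mul(3, -8)) = Add(9, -24) = -15)
Function('n')(N) = Add(39, Pow(N, 2), Mul(-15, N)) (Function('n')(N) = Add(Add(Pow(N, 2), Mul(-15, N)), 39) = Add(39, Pow(N, 2), Mul(-15, N)))
Mul(Function('n')(Pow(-7, 2)), Pow(Function('q')(-456), -1)) = Mul(Add(39, Pow(Pow(-7, 2), 2), Mul(-15, Pow(-7, 2))), Pow(Add(6, Mul(33, -456)), -1)) = Mul(Add(39, Pow(49, 2), Mul(-15, 49)), Pow(Add(6, -15048), -1)) = Mul(Add(39, 2401, -735), Pow(-15042, -1)) = Mul(1705, Rational(-1, 15042)) = Rational(-1705, 15042)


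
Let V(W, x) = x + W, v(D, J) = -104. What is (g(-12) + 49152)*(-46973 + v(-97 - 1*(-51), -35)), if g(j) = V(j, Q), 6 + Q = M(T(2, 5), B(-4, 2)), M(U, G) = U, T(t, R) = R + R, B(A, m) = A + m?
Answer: -2313552088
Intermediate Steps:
T(t, R) = 2*R
Q = 4 (Q = -6 + 2*5 = -6 + 10 = 4)
V(W, x) = W + x
g(j) = 4 + j (g(j) = j + 4 = 4 + j)
(g(-12) + 49152)*(-46973 + v(-97 - 1*(-51), -35)) = ((4 - 12) + 49152)*(-46973 - 104) = (-8 + 49152)*(-47077) = 49144*(-47077) = -2313552088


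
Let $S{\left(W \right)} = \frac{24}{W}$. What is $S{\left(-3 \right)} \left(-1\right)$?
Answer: $8$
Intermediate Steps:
$S{\left(-3 \right)} \left(-1\right) = \frac{24}{-3} \left(-1\right) = 24 \left(- \frac{1}{3}\right) \left(-1\right) = \left(-8\right) \left(-1\right) = 8$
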